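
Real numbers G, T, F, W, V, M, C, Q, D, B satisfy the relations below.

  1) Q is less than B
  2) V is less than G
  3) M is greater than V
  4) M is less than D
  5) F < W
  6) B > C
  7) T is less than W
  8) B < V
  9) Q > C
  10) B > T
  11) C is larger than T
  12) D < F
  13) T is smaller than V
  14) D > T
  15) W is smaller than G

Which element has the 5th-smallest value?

Piecing the relations together gives one ordering: T < C < Q < B < V < M < D < F < W < G.
Counting 5 from the smallest end gives V.

V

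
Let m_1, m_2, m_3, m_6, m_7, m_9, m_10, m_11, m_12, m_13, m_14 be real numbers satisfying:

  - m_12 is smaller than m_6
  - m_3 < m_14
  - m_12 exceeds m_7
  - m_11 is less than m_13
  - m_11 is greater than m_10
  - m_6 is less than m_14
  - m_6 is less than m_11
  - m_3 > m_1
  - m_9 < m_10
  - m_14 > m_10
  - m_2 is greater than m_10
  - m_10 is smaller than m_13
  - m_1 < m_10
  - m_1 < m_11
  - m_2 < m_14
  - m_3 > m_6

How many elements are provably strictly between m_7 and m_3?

Chaining upward from m_7 reaches: m_12, m_6, m_11, m_13, m_14.
Chaining downward from m_3 reaches: m_1, m_12, m_6.
Strictly between m_7 and m_3 are those in both lists: m_12, m_6 — 2 elements.

2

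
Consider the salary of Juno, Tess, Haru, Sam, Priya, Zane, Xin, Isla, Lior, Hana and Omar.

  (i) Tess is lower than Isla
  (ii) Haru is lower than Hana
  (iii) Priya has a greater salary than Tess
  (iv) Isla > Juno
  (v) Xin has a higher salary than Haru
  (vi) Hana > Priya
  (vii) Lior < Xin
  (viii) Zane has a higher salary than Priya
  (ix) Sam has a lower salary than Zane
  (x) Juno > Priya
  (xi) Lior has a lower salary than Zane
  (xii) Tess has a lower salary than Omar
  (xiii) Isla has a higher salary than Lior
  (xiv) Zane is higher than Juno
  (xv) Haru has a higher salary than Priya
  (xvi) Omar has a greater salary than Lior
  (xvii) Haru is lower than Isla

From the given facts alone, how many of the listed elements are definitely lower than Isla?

5

Directly below Isla: Lior, Tess, Juno, Haru.
One step further: Priya (5 so far).
Nothing else is reachable below Isla; 5 in all.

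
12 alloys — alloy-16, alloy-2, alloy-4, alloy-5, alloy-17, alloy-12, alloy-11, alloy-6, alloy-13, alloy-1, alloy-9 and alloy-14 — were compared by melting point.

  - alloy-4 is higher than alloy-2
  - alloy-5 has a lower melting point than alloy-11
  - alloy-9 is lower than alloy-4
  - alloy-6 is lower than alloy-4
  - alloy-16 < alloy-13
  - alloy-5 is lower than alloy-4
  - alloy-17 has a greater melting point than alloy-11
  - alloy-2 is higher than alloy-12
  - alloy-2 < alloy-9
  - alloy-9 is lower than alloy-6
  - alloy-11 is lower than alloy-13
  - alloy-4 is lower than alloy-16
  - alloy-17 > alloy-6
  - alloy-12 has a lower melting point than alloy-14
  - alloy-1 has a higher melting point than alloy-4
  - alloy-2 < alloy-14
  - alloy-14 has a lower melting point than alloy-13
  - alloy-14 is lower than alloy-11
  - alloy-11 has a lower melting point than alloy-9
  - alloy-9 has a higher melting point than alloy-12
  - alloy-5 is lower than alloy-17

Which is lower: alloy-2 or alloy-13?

alloy-2

Link the given pairs in sequence: alloy-2 < alloy-14; alloy-14 < alloy-11; alloy-11 < alloy-9; alloy-9 < alloy-6; alloy-6 < alloy-4; alloy-4 < alloy-16; alloy-16 < alloy-13.
Chaining these gives alloy-2 < alloy-14 < alloy-11 < alloy-9 < alloy-6 < alloy-4 < alloy-16 < alloy-13.
So alloy-2 < alloy-13; alloy-2 is the lower of the two.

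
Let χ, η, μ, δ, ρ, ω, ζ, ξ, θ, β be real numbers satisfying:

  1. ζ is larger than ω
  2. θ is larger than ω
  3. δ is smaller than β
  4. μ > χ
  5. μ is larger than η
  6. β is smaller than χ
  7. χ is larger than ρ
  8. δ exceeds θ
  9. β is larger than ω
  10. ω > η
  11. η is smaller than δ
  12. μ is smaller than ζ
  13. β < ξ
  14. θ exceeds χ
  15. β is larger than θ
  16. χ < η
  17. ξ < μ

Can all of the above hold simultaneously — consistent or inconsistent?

inconsistent

Chaining the given relations yields χ < η < ω < θ < δ < β, so χ < β. But one relation states β < χ. These cannot both hold.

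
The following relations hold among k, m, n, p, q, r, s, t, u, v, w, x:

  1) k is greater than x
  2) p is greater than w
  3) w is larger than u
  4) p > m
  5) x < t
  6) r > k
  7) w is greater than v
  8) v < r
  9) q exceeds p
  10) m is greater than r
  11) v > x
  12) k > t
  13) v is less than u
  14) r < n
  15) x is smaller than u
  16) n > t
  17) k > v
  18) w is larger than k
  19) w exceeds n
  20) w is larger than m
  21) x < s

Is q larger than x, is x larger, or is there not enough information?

q

The relevant relations are x < t; t < k; k < r; r < m; m < w; w < p; p < q.
Chaining these gives x < t < k < r < m < w < p < q.
So q is larger.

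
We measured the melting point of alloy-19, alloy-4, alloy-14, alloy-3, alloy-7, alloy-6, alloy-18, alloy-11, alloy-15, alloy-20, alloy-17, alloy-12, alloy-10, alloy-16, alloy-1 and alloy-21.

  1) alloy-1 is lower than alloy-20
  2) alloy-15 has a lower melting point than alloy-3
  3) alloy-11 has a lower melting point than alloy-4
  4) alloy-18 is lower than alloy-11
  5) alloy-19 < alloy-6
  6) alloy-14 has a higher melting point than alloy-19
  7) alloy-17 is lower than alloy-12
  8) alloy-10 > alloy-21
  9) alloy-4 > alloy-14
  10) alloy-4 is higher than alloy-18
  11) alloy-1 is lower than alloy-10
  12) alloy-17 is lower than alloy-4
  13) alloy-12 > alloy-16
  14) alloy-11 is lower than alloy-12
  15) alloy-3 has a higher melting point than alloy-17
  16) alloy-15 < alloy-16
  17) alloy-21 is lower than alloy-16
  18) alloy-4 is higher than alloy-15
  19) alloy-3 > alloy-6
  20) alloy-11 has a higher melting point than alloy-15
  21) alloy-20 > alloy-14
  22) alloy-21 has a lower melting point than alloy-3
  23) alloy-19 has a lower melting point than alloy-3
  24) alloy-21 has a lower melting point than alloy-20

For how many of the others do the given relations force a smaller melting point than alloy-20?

From alloy-20 the given relations immediately reach alloy-1, alloy-21, alloy-14.
From those, alloy-19 — 4 in total.
No other element is forced below alloy-20 by the given relations, so the count is 4.

4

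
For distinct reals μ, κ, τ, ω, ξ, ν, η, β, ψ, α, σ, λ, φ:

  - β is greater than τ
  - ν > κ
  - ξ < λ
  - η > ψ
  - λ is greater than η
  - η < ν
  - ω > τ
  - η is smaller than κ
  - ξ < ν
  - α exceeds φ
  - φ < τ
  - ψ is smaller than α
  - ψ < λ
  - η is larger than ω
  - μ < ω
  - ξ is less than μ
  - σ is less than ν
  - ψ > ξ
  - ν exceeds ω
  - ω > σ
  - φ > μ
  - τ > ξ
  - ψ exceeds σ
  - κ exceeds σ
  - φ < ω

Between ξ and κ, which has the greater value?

κ

Link the given pairs in sequence: ξ < μ; μ < φ; φ < τ; τ < ω; ω < η; η < κ.
Chaining these gives ξ < μ < φ < τ < ω < η < κ.
So ξ < κ; κ is the larger of the two.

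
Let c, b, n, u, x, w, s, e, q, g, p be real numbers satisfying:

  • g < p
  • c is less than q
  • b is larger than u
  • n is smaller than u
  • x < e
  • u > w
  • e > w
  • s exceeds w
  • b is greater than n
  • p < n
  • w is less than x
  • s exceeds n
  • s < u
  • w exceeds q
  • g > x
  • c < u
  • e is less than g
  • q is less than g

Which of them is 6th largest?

g

Piecing the relations together gives one ordering: c < q < w < x < e < g < p < n < s < u < b.
Counting 6 from the largest end gives g.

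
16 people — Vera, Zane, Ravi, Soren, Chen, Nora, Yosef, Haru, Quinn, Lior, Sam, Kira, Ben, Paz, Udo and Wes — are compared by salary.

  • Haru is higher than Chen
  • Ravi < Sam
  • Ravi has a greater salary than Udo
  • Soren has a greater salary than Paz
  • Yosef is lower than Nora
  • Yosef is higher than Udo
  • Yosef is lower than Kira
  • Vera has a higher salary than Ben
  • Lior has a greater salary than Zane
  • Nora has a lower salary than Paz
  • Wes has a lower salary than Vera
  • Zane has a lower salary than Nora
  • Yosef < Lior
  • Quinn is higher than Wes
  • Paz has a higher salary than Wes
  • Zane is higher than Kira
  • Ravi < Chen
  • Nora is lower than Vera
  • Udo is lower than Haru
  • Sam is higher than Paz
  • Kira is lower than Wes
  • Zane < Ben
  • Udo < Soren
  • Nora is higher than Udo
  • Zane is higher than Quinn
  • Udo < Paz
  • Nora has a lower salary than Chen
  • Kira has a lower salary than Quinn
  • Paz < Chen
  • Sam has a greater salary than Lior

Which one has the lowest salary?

Udo

Chaining upward from Udo: directly above it, Yosef, Nora, Paz, Ravi, Soren, Haru; then Kira, Lior, Sam, Chen, Vera; then Wes, Quinn, Zane; then Ben.
That covers every other element, and nothing is given below Udo, so Udo is the lowest salary.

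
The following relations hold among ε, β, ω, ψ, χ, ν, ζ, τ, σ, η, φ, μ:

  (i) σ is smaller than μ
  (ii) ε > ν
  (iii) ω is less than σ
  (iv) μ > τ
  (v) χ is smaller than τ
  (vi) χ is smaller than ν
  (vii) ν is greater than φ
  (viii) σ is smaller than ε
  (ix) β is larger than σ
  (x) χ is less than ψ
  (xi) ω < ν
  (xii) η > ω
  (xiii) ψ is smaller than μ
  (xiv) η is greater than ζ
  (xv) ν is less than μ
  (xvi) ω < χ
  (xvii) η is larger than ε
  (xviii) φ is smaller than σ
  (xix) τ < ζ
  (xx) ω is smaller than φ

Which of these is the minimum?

φ is not least since ω < φ; χ is not least since ω < χ; τ is not least since χ < τ; ψ is not least since χ < ψ; ν is not least since ω < ν; σ is not least since φ < σ; ε is not least since ν < ε; β is not least since σ < β; ζ is not least since τ < ζ; μ is not least since τ < μ; η is not least since ζ < η.
Only ω has nothing below it, so ω is the minimum.

ω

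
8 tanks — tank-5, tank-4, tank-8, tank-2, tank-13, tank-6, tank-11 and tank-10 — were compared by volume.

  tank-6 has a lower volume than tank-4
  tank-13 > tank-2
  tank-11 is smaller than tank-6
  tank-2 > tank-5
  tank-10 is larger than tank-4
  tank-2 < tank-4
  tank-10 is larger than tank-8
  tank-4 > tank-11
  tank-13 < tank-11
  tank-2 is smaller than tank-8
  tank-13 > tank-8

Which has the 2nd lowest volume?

The consecutive relations fix a unique order: tank-5 < tank-2 < tank-8 < tank-13 < tank-11 < tank-6 < tank-4 < tank-10.
Counting 2 from the smallest end gives tank-2.

tank-2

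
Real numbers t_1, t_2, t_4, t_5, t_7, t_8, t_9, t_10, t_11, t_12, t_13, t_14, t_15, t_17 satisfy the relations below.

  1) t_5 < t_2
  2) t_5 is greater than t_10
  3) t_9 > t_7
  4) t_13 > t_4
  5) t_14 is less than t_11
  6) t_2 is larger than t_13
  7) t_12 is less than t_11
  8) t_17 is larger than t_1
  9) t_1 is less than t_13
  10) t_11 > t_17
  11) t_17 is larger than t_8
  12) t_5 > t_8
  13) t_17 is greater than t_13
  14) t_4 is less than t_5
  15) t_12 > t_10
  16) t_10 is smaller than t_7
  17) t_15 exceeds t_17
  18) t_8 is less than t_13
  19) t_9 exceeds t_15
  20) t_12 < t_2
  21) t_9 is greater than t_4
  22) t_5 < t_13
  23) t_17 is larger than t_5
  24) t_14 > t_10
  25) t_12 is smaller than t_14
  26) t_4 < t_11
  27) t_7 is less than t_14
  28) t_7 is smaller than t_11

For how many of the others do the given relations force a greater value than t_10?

From t_10 the given relations immediately reach t_5, t_12, t_7, t_14.
From those, t_13, t_17, t_9, t_2, t_11 — 9 in total.
From those, t_15 — 10 in total.
Nothing else is reachable above t_10; 10 in all.

10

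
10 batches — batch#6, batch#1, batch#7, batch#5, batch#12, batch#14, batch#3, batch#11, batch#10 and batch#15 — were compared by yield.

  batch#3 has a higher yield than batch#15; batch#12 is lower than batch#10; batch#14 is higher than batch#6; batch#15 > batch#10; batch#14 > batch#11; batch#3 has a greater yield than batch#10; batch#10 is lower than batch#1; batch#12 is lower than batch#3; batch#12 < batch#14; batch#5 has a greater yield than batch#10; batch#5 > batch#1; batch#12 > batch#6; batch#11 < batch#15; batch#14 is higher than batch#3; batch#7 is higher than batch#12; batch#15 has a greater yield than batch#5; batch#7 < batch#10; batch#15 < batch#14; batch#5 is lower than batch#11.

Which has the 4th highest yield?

batch#11

Piecing the relations together gives one ordering: batch#6 < batch#12 < batch#7 < batch#10 < batch#1 < batch#5 < batch#11 < batch#15 < batch#3 < batch#14.
The 4th largest is batch#11.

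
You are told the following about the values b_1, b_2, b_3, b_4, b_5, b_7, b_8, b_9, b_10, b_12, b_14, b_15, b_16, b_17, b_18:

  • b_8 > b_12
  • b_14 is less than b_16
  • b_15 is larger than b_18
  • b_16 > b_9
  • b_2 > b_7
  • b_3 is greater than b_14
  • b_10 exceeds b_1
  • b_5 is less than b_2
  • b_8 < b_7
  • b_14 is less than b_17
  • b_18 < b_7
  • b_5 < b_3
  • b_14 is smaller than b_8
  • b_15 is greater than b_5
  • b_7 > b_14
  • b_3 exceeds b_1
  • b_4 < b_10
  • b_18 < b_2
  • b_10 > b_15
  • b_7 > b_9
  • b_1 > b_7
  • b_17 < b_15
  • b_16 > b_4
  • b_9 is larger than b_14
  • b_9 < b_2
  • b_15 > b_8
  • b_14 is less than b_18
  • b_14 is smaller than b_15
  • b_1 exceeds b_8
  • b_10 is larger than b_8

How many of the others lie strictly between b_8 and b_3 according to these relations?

Chaining upward from b_8 reaches: b_7, b_1, b_15, b_2, b_10.
Chaining downward from b_3 reaches: b_12, b_14, b_18, b_5, b_9, b_7, b_1.
Strictly between b_8 and b_3 are those in both lists: b_7, b_1 — 2 elements.

2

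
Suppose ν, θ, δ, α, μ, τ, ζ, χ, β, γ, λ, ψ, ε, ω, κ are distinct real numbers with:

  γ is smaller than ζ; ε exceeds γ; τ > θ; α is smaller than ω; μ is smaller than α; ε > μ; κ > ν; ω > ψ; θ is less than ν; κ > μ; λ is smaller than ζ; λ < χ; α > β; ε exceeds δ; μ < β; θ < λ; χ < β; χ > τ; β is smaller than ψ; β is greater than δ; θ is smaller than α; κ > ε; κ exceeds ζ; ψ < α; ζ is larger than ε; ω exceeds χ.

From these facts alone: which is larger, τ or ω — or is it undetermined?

ω

Following the relations from τ: τ < χ < β < ψ < α < ω.
So ω is larger.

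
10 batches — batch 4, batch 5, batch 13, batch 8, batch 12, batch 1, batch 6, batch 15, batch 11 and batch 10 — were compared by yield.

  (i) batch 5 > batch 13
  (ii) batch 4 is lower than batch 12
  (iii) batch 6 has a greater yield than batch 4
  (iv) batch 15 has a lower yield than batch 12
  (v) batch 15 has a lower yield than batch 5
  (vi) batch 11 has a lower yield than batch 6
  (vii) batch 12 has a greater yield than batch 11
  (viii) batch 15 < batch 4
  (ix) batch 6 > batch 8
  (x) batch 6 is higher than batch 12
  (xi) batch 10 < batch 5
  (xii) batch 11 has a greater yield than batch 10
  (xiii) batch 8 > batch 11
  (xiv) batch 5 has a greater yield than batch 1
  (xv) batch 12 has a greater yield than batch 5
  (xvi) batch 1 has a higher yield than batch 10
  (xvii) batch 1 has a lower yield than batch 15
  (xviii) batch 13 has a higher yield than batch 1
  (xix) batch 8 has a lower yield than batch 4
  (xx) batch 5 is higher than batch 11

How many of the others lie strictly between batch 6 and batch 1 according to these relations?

5

The relations place batch 1 below batch 6. An element lies strictly between them when it is forced above batch 1 and also forced below batch 6.
Above batch 1: {batch 15, batch 4, batch 13, batch 5, batch 12}. Below batch 6: {batch 10, batch 11, batch 8, batch 15, batch 4, batch 13, batch 5, batch 12}.
Intersection: {batch 15, batch 4, batch 13, batch 5, batch 12} — 5.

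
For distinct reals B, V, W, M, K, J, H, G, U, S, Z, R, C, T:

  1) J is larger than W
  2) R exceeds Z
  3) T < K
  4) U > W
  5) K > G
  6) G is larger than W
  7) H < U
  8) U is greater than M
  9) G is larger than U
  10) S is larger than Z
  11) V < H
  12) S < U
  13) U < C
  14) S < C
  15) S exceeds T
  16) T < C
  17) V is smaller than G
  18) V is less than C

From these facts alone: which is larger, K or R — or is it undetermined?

Following every chain through R: below R we get Z.
K is not reached, and no chain runs the other way from K to R.
So the given relations leave the order of R and K undetermined.

undetermined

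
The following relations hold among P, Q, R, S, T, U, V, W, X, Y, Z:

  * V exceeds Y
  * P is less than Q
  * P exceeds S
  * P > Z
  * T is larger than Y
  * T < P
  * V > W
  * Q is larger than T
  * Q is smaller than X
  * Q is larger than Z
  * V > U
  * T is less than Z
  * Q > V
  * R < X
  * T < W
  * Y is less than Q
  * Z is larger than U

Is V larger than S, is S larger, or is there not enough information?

Following every chain through S: above S we get P, Q, X.
V is not reached, and no chain runs the other way from V to S.
So the given relations leave the order of S and V undetermined.

undetermined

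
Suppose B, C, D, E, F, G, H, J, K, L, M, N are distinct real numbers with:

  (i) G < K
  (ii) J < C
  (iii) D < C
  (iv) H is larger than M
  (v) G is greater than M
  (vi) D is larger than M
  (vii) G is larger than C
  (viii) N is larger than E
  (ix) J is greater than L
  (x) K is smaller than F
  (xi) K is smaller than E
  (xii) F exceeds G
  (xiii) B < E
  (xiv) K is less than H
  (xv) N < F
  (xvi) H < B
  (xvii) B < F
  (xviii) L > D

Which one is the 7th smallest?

K

Piecing the relations together gives one ordering: M < D < L < J < C < G < K < H < B < E < N < F.
Counting 7 from the smallest end gives K.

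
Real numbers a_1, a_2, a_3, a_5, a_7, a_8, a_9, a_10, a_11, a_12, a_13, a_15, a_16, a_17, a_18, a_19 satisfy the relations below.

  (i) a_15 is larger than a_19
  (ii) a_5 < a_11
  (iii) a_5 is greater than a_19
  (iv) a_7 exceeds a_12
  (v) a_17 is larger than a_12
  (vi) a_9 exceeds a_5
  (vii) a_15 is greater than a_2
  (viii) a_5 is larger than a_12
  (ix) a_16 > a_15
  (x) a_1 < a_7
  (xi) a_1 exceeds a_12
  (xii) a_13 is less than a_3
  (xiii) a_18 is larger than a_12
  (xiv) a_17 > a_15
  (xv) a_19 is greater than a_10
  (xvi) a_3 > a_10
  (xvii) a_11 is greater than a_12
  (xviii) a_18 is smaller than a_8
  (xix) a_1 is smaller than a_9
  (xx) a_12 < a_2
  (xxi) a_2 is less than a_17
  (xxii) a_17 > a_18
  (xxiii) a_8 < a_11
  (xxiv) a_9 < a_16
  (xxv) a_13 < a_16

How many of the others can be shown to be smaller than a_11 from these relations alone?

6

From a_11 the given relations immediately reach a_12, a_8, a_5.
From those, a_18, a_19 — 5 in total.
From those, a_10 — 6 in total.
No other element is forced below a_11 by the given relations, so the count is 6.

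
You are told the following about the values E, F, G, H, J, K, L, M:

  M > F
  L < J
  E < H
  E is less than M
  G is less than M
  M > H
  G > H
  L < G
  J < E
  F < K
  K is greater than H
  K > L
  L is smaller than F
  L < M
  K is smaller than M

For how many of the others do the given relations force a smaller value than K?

5

From K the given relations immediately reach L, F, H.
From those, E — 4 in total.
From those, J — 5 in total.
No other element is forced below K by the given relations, so the count is 5.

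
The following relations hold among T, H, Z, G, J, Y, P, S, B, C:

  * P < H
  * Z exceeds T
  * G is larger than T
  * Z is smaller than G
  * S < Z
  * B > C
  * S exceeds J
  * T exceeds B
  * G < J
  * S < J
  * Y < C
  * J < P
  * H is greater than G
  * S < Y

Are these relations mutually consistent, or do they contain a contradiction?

We have J < S stated directly, yet also S < Y < C < B < T < Z < G < J by chaining the others — so S < J. Contradiction.

inconsistent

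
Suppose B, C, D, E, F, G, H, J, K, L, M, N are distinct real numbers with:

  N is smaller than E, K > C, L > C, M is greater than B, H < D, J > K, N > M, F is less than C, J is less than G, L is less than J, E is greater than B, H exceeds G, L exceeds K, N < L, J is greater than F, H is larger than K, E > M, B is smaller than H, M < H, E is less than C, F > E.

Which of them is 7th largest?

C

Chaining the given pairs: B < M < N < E < F < C < K < L < J < G < H < D.
The 7th largest is C.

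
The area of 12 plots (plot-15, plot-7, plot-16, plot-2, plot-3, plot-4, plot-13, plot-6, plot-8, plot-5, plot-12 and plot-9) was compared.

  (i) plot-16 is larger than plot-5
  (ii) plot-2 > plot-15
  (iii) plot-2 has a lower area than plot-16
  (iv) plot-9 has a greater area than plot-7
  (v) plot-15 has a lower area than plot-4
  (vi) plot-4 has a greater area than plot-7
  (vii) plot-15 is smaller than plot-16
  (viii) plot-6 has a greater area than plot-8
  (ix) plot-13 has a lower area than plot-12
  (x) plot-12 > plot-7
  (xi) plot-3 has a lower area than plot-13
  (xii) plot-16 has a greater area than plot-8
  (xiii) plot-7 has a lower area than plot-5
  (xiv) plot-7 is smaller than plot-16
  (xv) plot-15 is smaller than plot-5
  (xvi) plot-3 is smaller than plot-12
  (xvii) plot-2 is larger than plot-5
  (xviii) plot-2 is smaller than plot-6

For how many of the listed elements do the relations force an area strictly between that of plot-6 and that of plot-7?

Chaining upward from plot-7 reaches: plot-5, plot-9, plot-2, plot-12, plot-16, plot-4.
Chaining downward from plot-6 reaches: plot-8, plot-15, plot-5, plot-2.
Strictly between plot-7 and plot-6 are those in both lists: plot-5, plot-2 — 2 elements.

2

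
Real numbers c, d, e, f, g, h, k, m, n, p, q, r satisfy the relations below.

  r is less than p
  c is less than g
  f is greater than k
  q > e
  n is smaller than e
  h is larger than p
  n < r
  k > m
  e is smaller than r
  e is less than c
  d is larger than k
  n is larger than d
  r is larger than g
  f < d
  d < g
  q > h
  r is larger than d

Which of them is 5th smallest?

n

Piecing the relations together gives one ordering: m < k < f < d < n < e < c < g < r < p < h < q.
Counting 5 from the smallest end gives n.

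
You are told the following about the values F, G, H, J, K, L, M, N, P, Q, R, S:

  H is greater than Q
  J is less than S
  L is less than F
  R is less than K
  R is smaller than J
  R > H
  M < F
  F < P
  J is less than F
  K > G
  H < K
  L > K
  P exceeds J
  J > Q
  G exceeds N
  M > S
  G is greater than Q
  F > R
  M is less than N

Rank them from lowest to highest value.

Nothing is placed below Q, so it is least; from there Q < H; H < R; R < J; J < S; S < M; M < N; N < G; G < K; K < L; L < F; F < P, each given directly.

Q < H < R < J < S < M < N < G < K < L < F < P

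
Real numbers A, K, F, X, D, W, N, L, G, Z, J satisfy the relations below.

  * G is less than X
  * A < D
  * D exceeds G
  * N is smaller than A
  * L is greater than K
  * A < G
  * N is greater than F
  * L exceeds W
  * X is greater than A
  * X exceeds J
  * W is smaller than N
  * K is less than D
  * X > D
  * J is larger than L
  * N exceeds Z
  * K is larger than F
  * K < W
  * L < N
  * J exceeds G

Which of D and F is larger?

D

F < K and K < W give F < W.
With W < L: F < K < W < L.
Then L < N extends the chain to N.
With N < A: F < K < W < L < N < A.
Then A < G extends the chain to G.
With G < D: F < K < W < L < N < A < G < D.
So F < D; D is the larger of the two.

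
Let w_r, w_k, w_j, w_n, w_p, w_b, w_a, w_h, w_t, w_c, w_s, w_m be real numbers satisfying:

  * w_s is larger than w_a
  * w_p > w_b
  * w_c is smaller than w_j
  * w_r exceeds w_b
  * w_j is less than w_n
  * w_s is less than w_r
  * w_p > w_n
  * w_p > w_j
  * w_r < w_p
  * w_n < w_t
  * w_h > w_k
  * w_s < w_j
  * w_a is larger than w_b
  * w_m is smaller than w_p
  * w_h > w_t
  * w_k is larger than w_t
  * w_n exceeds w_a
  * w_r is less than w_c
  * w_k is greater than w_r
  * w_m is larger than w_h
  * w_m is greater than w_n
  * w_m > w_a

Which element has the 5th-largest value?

w_t

The consecutive relations fix a unique order: w_b < w_a < w_s < w_r < w_c < w_j < w_n < w_t < w_k < w_h < w_m < w_p.
Counting 5 from the largest end gives w_t.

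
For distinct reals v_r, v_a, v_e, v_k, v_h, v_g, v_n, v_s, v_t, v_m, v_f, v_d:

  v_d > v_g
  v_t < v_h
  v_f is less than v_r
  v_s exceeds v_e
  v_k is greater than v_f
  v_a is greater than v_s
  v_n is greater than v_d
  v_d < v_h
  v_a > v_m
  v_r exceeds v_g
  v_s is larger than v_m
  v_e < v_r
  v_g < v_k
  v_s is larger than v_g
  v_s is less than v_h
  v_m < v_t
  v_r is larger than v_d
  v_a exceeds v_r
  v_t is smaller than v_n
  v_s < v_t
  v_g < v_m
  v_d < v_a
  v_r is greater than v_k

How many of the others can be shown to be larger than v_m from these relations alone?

The elements the relations force above v_m are v_s, v_t, v_a, v_h, v_n — no chain reaches any other.
That is 5.

5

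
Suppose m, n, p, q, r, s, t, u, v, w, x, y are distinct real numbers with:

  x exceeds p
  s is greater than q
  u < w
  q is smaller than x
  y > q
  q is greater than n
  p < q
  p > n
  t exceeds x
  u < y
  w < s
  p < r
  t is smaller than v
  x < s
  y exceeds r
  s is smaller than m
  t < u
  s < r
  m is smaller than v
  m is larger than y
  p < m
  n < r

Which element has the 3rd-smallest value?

Chaining the given pairs: n < p < q < x < t < u < w < s < r < y < m < v.
The 3rd smallest is q.

q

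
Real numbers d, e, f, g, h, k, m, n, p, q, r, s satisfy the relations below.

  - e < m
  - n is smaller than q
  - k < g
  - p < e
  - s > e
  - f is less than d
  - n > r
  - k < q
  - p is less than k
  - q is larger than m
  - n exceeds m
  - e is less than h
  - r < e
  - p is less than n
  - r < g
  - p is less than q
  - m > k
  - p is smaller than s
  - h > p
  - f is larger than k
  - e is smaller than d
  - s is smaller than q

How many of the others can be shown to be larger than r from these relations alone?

Directly above r: e, n, g.
One step further: d, m, h, s, q (8 so far).
Nothing else is reachable above r; 8 in all.

8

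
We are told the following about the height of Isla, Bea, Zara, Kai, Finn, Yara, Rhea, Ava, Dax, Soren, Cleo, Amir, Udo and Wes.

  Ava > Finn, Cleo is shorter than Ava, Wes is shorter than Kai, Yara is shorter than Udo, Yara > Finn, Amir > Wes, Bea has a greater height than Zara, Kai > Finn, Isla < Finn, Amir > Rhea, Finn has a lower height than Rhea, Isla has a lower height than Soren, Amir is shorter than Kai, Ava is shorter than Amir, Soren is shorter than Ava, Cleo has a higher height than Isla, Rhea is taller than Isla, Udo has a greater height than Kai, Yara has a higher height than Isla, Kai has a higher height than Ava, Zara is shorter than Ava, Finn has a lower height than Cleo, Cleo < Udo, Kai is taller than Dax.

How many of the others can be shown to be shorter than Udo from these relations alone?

Directly below Udo: Yara, Cleo, Kai.
One step further: Isla, Wes, Dax, Finn, Ava, Amir (9 so far).
One step further: Zara, Soren, Rhea (12 so far).
No other element is forced below Udo by the given relations, so the count is 12.

12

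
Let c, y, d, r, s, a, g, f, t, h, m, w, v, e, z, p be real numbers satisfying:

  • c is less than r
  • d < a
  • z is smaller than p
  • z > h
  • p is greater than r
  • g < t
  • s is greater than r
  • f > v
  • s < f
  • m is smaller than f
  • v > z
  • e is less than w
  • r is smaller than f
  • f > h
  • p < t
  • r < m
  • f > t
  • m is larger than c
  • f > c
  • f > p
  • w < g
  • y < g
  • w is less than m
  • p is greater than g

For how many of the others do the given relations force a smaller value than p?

From p the given relations immediately reach r, z, g.
From those, h, c, w, y — 7 in total.
From those, e — 8 in total.
Nothing else is reachable below p; 8 in all.

8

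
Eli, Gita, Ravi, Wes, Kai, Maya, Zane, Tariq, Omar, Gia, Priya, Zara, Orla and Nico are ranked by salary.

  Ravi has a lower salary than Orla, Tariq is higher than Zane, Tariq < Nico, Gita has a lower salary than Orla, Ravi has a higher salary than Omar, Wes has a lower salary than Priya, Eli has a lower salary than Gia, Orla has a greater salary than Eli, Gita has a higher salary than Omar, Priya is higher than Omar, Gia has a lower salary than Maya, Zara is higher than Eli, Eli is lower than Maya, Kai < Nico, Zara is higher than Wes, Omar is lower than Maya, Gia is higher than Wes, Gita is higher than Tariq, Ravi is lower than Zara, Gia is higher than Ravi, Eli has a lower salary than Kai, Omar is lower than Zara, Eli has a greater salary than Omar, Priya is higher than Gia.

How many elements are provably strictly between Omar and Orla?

3

The relations place Omar below Orla. An element lies strictly between them when it is forced above Omar and also forced below Orla.
Above Omar: {Eli, Ravi, Zara, Gia, Gita, Kai, Priya, Nico, Maya}. Below Orla: {Zane, Eli, Ravi, Tariq, Gita}.
Intersection: {Eli, Ravi, Gita} — 3.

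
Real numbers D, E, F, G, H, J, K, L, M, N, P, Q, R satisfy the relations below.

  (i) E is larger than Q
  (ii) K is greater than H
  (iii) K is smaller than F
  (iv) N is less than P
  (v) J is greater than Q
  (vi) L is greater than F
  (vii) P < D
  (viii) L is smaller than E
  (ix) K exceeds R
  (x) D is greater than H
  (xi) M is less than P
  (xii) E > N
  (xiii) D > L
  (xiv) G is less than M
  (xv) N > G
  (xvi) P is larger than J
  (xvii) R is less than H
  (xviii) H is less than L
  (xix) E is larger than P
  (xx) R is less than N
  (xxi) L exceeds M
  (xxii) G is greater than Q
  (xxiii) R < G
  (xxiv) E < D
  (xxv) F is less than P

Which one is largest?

Q is not greatest since Q < J; R is not greatest since R < K; H is not greatest since H < L; K is not greatest since K < F; G is not greatest since G < M; N is not greatest since N < P; M is not greatest since M < P; F is not greatest since F < P; J is not greatest since J < P; L is not greatest since L < E; P is not greatest since P < D; E is not greatest since E < D.
Only D has nothing above it, so D is the largest.

D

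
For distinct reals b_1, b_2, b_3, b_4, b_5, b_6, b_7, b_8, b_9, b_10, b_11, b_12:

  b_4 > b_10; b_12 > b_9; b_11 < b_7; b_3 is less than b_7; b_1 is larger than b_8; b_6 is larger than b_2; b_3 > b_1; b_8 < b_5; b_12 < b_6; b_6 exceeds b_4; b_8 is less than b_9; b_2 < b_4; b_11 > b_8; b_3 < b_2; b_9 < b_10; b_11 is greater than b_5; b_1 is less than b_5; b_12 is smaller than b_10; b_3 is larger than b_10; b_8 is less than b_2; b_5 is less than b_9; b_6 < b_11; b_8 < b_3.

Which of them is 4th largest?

b_4

Chaining the given pairs: b_8 < b_1 < b_5 < b_9 < b_12 < b_10 < b_3 < b_2 < b_4 < b_6 < b_11 < b_7.
Counting 4 from the largest end gives b_4.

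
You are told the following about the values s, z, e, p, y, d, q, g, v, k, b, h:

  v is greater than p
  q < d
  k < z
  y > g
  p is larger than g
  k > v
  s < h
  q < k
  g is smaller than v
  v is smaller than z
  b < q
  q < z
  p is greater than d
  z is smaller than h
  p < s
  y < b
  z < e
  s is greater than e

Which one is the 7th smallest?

Piecing the relations together gives one ordering: g < y < b < q < d < p < v < k < z < e < s < h.
The 7th smallest is v.

v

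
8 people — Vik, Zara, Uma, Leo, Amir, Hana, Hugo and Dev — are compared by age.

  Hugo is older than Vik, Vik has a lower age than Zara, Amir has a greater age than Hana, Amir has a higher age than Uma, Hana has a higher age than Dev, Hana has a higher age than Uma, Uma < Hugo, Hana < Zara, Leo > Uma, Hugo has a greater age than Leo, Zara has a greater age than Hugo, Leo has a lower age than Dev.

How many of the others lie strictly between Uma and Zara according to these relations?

4

The relations place Uma below Zara. An element lies strictly between them when it is forced above Uma and also forced below Zara.
Above Uma: {Leo, Hugo, Dev, Hana, Amir}. Below Zara: {Vik, Leo, Hugo, Dev, Hana}.
Intersection: {Leo, Hugo, Dev, Hana} — 4.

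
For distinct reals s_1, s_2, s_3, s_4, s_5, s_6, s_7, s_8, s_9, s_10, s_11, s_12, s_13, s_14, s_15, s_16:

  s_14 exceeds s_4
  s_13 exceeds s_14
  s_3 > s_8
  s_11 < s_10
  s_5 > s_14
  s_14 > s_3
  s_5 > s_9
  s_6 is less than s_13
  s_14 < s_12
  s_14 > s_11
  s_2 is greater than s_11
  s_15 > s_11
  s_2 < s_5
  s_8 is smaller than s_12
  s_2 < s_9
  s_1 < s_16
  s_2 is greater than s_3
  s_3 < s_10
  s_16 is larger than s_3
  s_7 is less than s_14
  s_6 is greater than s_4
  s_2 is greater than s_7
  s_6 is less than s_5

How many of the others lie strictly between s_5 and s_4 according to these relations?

Chaining upward from s_4 reaches: s_14, s_6, s_12, s_13.
Chaining downward from s_5 reaches: s_8, s_7, s_3, s_11, s_14, s_2, s_6, s_9.
Strictly between s_4 and s_5 are those in both lists: s_14, s_6 — 2 elements.

2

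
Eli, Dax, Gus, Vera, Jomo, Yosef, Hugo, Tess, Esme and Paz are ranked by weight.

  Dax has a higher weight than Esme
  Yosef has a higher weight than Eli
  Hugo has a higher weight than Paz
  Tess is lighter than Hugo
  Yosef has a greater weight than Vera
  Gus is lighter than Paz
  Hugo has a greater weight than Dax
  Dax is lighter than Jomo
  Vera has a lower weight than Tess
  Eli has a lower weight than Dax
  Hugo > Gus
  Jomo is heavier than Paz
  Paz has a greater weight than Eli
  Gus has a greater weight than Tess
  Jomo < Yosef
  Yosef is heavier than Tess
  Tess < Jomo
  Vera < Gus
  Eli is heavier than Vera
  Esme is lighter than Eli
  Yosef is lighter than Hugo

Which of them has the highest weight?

Esme is not greatest since Esme < Eli; Vera is not greatest since Vera < Tess; Eli is not greatest since Eli < Dax; Tess is not greatest since Tess < Gus; Gus is not greatest since Gus < Hugo; Dax is not greatest since Dax < Jomo; Paz is not greatest since Paz < Jomo; Jomo is not greatest since Jomo < Yosef; Yosef is not greatest since Yosef < Hugo.
Only Hugo has nothing above it, so Hugo is the highest weight.

Hugo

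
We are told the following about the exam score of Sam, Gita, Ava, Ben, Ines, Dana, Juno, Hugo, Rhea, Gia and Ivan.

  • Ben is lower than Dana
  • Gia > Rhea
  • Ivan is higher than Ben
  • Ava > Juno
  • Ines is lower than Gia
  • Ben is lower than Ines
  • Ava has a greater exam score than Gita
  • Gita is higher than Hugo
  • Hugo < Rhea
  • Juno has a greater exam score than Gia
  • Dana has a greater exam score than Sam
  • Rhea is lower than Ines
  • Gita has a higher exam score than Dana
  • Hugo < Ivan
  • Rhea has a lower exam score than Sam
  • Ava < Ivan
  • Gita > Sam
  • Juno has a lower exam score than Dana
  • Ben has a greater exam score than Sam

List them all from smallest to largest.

Hugo < Rhea < Sam < Ben < Ines < Gia < Juno < Dana < Gita < Ava < Ivan

The consecutive links are each given: Hugo < Rhea; Rhea < Sam; Sam < Ben; Ben < Ines; Ines < Gia; Gia < Juno; Juno < Dana; Dana < Gita; Gita < Ava; Ava < Ivan.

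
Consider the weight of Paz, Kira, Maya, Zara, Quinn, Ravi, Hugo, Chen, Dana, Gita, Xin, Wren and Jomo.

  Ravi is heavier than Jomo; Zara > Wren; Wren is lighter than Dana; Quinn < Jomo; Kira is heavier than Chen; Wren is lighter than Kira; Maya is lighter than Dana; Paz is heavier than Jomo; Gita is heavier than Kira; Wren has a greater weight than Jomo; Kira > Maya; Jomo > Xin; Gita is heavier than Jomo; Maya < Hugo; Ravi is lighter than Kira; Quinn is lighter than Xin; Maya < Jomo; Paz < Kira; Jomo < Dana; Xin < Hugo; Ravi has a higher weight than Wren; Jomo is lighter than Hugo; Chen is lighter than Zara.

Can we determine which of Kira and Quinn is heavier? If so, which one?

Kira

The relevant relations are Quinn < Jomo; Jomo < Wren; Wren < Ravi; Ravi < Kira.
Together: Quinn < Jomo < Wren < Ravi < Kira.
So Kira is heavier.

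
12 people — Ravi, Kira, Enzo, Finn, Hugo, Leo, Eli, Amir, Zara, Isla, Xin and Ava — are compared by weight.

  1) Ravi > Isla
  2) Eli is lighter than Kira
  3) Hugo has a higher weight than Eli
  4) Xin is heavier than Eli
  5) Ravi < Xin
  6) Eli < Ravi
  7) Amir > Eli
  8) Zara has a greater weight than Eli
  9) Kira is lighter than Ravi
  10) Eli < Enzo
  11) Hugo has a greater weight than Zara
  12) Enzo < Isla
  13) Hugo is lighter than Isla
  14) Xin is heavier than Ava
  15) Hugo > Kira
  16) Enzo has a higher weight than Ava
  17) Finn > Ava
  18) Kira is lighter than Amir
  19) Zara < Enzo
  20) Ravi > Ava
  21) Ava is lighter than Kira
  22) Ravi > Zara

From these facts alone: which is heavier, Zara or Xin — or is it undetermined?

Xin

Zara < Hugo and Hugo < Isla give Zara < Isla.
With Isla < Ravi: Zara < Hugo < Isla < Ravi.
Then Ravi < Xin extends the chain to Xin.
So Xin is heavier.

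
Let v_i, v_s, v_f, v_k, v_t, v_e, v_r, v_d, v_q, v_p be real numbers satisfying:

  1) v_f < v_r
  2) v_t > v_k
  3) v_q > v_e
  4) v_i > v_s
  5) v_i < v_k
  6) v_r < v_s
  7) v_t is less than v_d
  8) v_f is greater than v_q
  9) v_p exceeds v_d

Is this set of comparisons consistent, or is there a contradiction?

The single ordering v_e < v_q < v_f < v_r < v_s < v_i < v_k < v_t < v_d < v_p satisfies every listed relation, so no contradiction arises.

consistent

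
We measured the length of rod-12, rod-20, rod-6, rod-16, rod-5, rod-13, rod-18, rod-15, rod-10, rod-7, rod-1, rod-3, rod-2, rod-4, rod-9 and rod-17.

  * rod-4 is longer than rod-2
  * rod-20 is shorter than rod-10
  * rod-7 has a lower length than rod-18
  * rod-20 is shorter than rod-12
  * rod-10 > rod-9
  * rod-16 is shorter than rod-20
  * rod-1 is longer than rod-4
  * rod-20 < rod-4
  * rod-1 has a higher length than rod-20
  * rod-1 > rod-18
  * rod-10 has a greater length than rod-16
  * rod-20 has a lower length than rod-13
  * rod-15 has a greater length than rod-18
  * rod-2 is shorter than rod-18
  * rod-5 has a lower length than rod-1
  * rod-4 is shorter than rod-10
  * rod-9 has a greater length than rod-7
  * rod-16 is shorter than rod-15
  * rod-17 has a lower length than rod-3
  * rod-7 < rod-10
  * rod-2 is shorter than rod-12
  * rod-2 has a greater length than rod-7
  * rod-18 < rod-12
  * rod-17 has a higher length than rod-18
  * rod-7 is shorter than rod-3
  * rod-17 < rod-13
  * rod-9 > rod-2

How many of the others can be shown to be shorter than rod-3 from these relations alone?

4

From rod-3 the given relations immediately reach rod-7, rod-17.
From those, rod-18 — 3 in total.
From those, rod-2 — 4 in total.
Nothing else is reachable below rod-3; 4 in all.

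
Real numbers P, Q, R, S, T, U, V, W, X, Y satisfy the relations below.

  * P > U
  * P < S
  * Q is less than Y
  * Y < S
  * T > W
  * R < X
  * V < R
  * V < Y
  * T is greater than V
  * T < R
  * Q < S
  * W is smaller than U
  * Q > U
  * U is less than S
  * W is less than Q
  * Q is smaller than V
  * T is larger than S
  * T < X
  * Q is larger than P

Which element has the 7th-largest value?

Q

Piecing the relations together gives one ordering: W < U < P < Q < V < Y < S < T < R < X.
Counting 7 from the largest end gives Q.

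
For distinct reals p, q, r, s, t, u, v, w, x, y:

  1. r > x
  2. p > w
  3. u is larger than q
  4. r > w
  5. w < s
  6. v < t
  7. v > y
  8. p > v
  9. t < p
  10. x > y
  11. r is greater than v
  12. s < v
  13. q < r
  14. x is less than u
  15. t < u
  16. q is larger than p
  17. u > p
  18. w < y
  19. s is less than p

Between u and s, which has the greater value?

u

Chaining the given relations: s < v < t < p < q < u.
So s < u; u is the larger of the two.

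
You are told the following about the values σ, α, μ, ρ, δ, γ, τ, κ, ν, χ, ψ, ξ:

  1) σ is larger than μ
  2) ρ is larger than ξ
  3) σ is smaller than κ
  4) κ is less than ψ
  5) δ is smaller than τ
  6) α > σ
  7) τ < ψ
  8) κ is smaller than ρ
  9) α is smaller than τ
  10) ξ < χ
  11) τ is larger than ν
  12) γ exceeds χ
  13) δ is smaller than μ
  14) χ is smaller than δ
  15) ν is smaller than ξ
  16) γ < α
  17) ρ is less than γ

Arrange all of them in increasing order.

Each adjacent pair is fixed by a given relation: ν < ξ; ξ < χ; χ < δ; δ < μ; μ < σ; σ < κ; κ < ρ; ρ < γ; γ < α; α < τ; τ < ψ. Chaining them end to end gives the full order.

ν < ξ < χ < δ < μ < σ < κ < ρ < γ < α < τ < ψ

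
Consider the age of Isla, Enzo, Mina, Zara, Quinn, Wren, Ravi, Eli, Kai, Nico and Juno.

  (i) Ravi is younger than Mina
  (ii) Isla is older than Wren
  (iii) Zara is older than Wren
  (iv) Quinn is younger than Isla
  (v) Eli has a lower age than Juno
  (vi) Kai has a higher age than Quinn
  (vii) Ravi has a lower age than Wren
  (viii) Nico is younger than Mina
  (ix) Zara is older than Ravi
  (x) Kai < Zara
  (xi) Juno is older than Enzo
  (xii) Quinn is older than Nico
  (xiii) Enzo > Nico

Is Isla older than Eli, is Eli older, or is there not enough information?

undetermined

Following every chain through Eli: above Eli we get Juno.
Isla is not reached, and no chain runs the other way from Isla to Eli.
So the given relations leave the order of Eli and Isla undetermined.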